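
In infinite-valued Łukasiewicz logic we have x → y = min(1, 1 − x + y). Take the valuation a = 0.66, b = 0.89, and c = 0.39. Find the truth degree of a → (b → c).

b → c = min(1, 1 − 0.89 + 0.39) = min(1, 0.50) = 0.50
a → (b → c) = min(1, 1 − 0.66 + 0.50) = min(1, 0.84) = 0.84

0.84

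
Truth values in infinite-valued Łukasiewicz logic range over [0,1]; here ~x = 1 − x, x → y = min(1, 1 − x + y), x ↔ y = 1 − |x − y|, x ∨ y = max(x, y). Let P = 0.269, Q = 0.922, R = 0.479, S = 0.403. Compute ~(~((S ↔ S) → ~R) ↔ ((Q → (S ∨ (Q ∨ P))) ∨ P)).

0.521

S ↔ S = 1 − |0.403 − 0.403| = 1 − 0.000 = 1.000
~R = 1 − 0.479 = 0.521
(S ↔ S) → ~R = min(1, 1 − 1.000 + 0.521) = min(1, 0.521) = 0.521
~((S ↔ S) → ~R) = 1 − 0.521 = 0.479
Q ∨ P = max(0.922, 0.269) = 0.922
S ∨ (Q ∨ P) = max(0.403, 0.922) = 0.922
Q → (S ∨ (Q ∨ P)) = min(1, 1 − 0.922 + 0.922) = min(1, 1.000) = 1.000
(Q → (S ∨ (Q ∨ P))) ∨ P = max(1.000, 0.269) = 1.000
~((S ↔ S) → ~R) ↔ ((Q → (S ∨ (Q ∨ P))) ∨ P) = 1 − |0.479 − 1.000| = 1 − 0.521 = 0.479
~(~((S ↔ S) → ~R) ↔ ((Q → (S ∨ (Q ∨ P))) ∨ P)) = 1 − 0.479 = 0.521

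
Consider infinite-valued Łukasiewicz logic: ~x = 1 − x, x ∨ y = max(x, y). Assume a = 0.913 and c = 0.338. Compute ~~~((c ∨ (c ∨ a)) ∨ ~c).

c ∨ a = max(0.338, 0.913) = 0.913
c ∨ (c ∨ a) = max(0.338, 0.913) = 0.913
~c = 1 − 0.338 = 0.662
(c ∨ (c ∨ a)) ∨ ~c = max(0.913, 0.662) = 0.913
~((c ∨ (c ∨ a)) ∨ ~c) = 1 − 0.913 = 0.087
~~((c ∨ (c ∨ a)) ∨ ~c) = 1 − 0.087 = 0.913
~~~((c ∨ (c ∨ a)) ∨ ~c) = 1 − 0.913 = 0.087

0.087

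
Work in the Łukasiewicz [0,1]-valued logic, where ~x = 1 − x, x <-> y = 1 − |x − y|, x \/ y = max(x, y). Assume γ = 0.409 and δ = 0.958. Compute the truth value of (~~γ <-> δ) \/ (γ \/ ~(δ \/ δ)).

~γ = 1 − 0.409 = 0.591
~~γ = 1 − 0.591 = 0.409
~~γ <-> δ = 1 − |0.409 − 0.958| = 1 − 0.549 = 0.451
δ \/ δ = max(0.958, 0.958) = 0.958
~(δ \/ δ) = 1 − 0.958 = 0.042
γ \/ ~(δ \/ δ) = max(0.409, 0.042) = 0.409
(~~γ <-> δ) \/ (γ \/ ~(δ \/ δ)) = max(0.451, 0.409) = 0.451

0.451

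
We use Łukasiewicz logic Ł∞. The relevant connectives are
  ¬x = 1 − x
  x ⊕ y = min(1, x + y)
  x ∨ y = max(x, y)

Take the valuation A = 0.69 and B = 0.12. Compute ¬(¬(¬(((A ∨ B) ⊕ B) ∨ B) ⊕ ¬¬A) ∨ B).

A ∨ B = max(0.69, 0.12) = 0.69
(A ∨ B) ⊕ B = min(1, 0.69 + 0.12) = min(1, 0.81) = 0.81
((A ∨ B) ⊕ B) ∨ B = max(0.81, 0.12) = 0.81
¬(((A ∨ B) ⊕ B) ∨ B) = 1 − 0.81 = 0.19
¬A = 1 − 0.69 = 0.31
¬¬A = 1 − 0.31 = 0.69
¬(((A ∨ B) ⊕ B) ∨ B) ⊕ ¬¬A = min(1, 0.19 + 0.69) = min(1, 0.88) = 0.88
¬(¬(((A ∨ B) ⊕ B) ∨ B) ⊕ ¬¬A) = 1 − 0.88 = 0.12
¬(¬(((A ∨ B) ⊕ B) ∨ B) ⊕ ¬¬A) ∨ B = max(0.12, 0.12) = 0.12
¬(¬(¬(((A ∨ B) ⊕ B) ∨ B) ⊕ ¬¬A) ∨ B) = 1 − 0.12 = 0.88

0.88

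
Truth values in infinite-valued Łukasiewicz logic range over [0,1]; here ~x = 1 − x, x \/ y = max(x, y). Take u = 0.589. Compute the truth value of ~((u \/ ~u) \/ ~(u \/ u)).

~u = 1 − 0.589 = 0.411
u \/ ~u = max(0.589, 0.411) = 0.589
u \/ u = max(0.589, 0.589) = 0.589
~(u \/ u) = 1 − 0.589 = 0.411
(u \/ ~u) \/ ~(u \/ u) = max(0.589, 0.411) = 0.589
~((u \/ ~u) \/ ~(u \/ u)) = 1 − 0.589 = 0.411

0.411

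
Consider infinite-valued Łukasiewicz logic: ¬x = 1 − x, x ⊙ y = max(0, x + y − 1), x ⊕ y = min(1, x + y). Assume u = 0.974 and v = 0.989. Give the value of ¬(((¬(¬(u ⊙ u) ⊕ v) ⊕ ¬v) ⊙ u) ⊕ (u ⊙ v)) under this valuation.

0.037

u ⊙ u = max(0, 0.974 + 0.974 − 1) = max(0, 0.948) = 0.948
¬(u ⊙ u) = 1 − 0.948 = 0.052
¬(u ⊙ u) ⊕ v = min(1, 0.052 + 0.989) = min(1, 1.041) = 1.000
¬(¬(u ⊙ u) ⊕ v) = 1 − 1.000 = 0.000
¬v = 1 − 0.989 = 0.011
¬(¬(u ⊙ u) ⊕ v) ⊕ ¬v = min(1, 0.000 + 0.011) = min(1, 0.011) = 0.011
(¬(¬(u ⊙ u) ⊕ v) ⊕ ¬v) ⊙ u = max(0, 0.011 + 0.974 − 1) = max(0, -0.015) = 0.000
u ⊙ v = max(0, 0.974 + 0.989 − 1) = max(0, 0.963) = 0.963
((¬(¬(u ⊙ u) ⊕ v) ⊕ ¬v) ⊙ u) ⊕ (u ⊙ v) = min(1, 0.000 + 0.963) = min(1, 0.963) = 0.963
¬(((¬(¬(u ⊙ u) ⊕ v) ⊕ ¬v) ⊙ u) ⊕ (u ⊙ v)) = 1 − 0.963 = 0.037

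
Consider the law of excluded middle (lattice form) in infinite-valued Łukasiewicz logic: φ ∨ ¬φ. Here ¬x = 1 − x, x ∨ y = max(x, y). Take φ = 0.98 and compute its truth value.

0.98

¬φ = 1 − 0.98 = 0.02
φ ∨ ¬φ = max(0.98, 0.02) = 0.98
(The value 0.98 < 1 shows this instance is not satisfied; not a Ł∞-tautology — its value is max(a, 1−a).)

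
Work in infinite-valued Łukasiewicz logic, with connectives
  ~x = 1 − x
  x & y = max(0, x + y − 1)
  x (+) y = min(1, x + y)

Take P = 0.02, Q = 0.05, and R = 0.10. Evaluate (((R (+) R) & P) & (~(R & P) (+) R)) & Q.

R (+) R = min(1, 0.10 + 0.10) = min(1, 0.20) = 0.20
(R (+) R) & P = max(0, 0.20 + 0.02 − 1) = max(0, -0.78) = 0.00
R & P = max(0, 0.10 + 0.02 − 1) = max(0, -0.88) = 0.00
~(R & P) = 1 − 0.00 = 1.00
~(R & P) (+) R = min(1, 1.00 + 0.10) = min(1, 1.10) = 1.00
((R (+) R) & P) & (~(R & P) (+) R) = max(0, 0.00 + 1.00 − 1) = max(0, 0.00) = 0.00
(((R (+) R) & P) & (~(R & P) (+) R)) & Q = max(0, 0.00 + 0.05 − 1) = max(0, -0.95) = 0.00

0.00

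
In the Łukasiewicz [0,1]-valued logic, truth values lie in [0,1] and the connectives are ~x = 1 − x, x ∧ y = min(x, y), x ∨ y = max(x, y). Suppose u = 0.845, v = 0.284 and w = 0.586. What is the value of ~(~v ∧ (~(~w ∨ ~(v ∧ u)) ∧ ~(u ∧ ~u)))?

0.716

~v = 1 − 0.284 = 0.716
~w = 1 − 0.586 = 0.414
v ∧ u = min(0.284, 0.845) = 0.284
~(v ∧ u) = 1 − 0.284 = 0.716
~w ∨ ~(v ∧ u) = max(0.414, 0.716) = 0.716
~(~w ∨ ~(v ∧ u)) = 1 − 0.716 = 0.284
~u = 1 − 0.845 = 0.155
u ∧ ~u = min(0.845, 0.155) = 0.155
~(u ∧ ~u) = 1 − 0.155 = 0.845
~(~w ∨ ~(v ∧ u)) ∧ ~(u ∧ ~u) = min(0.284, 0.845) = 0.284
~v ∧ (~(~w ∨ ~(v ∧ u)) ∧ ~(u ∧ ~u)) = min(0.716, 0.284) = 0.284
~(~v ∧ (~(~w ∨ ~(v ∧ u)) ∧ ~(u ∧ ~u))) = 1 − 0.284 = 0.716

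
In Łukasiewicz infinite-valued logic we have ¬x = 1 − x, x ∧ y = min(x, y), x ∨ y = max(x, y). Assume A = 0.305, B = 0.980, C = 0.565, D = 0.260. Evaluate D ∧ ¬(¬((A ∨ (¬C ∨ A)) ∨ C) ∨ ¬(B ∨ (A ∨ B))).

0.260

¬C = 1 − 0.565 = 0.435
¬C ∨ A = max(0.435, 0.305) = 0.435
A ∨ (¬C ∨ A) = max(0.305, 0.435) = 0.435
(A ∨ (¬C ∨ A)) ∨ C = max(0.435, 0.565) = 0.565
¬((A ∨ (¬C ∨ A)) ∨ C) = 1 − 0.565 = 0.435
A ∨ B = max(0.305, 0.980) = 0.980
B ∨ (A ∨ B) = max(0.980, 0.980) = 0.980
¬(B ∨ (A ∨ B)) = 1 − 0.980 = 0.020
¬((A ∨ (¬C ∨ A)) ∨ C) ∨ ¬(B ∨ (A ∨ B)) = max(0.435, 0.020) = 0.435
¬(¬((A ∨ (¬C ∨ A)) ∨ C) ∨ ¬(B ∨ (A ∨ B))) = 1 − 0.435 = 0.565
D ∧ ¬(¬((A ∨ (¬C ∨ A)) ∨ C) ∨ ¬(B ∨ (A ∨ B))) = min(0.260, 0.565) = 0.260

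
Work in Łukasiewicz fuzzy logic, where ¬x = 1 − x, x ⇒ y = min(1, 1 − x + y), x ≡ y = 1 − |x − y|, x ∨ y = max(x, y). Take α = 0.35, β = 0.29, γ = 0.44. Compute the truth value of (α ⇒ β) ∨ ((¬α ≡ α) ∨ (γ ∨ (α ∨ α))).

0.94

α ⇒ β = min(1, 1 − 0.35 + 0.29) = min(1, 0.94) = 0.94
¬α = 1 − 0.35 = 0.65
¬α ≡ α = 1 − |0.65 − 0.35| = 1 − 0.30 = 0.70
α ∨ α = max(0.35, 0.35) = 0.35
γ ∨ (α ∨ α) = max(0.44, 0.35) = 0.44
(¬α ≡ α) ∨ (γ ∨ (α ∨ α)) = max(0.70, 0.44) = 0.70
(α ⇒ β) ∨ ((¬α ≡ α) ∨ (γ ∨ (α ∨ α))) = max(0.94, 0.70) = 0.94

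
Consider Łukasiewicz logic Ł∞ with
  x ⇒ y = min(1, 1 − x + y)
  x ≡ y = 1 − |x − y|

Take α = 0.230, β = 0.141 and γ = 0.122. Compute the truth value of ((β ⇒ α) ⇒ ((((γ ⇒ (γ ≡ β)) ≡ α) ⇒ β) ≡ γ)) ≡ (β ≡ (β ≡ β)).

0.930

β ⇒ α = min(1, 1 − 0.141 + 0.230) = min(1, 1.089) = 1.000
γ ≡ β = 1 − |0.122 − 0.141| = 1 − 0.019 = 0.981
γ ⇒ (γ ≡ β) = min(1, 1 − 0.122 + 0.981) = min(1, 1.859) = 1.000
(γ ⇒ (γ ≡ β)) ≡ α = 1 − |1.000 − 0.230| = 1 − 0.770 = 0.230
((γ ⇒ (γ ≡ β)) ≡ α) ⇒ β = min(1, 1 − 0.230 + 0.141) = min(1, 0.911) = 0.911
(((γ ⇒ (γ ≡ β)) ≡ α) ⇒ β) ≡ γ = 1 − |0.911 − 0.122| = 1 − 0.789 = 0.211
(β ⇒ α) ⇒ ((((γ ⇒ (γ ≡ β)) ≡ α) ⇒ β) ≡ γ) = min(1, 1 − 1.000 + 0.211) = min(1, 0.211) = 0.211
β ≡ β = 1 − |0.141 − 0.141| = 1 − 0.000 = 1.000
β ≡ (β ≡ β) = 1 − |0.141 − 1.000| = 1 − 0.859 = 0.141
((β ⇒ α) ⇒ ((((γ ⇒ (γ ≡ β)) ≡ α) ⇒ β) ≡ γ)) ≡ (β ≡ (β ≡ β)) = 1 − |0.211 − 0.141| = 1 − 0.070 = 0.930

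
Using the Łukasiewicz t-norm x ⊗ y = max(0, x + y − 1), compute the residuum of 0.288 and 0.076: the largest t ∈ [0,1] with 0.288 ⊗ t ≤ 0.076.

The residuum of the Łukasiewicz t-norm gives the supremum: min(1, 1 − 0.288 + 0.076).
1 − 0.288 + 0.076 = 0.788, so t = min(1, 0.788) = 0.788.
Check: 0.288 ⊗ 0.788 = max(0, 0.076) = 0.076 ≤ 0.076.

0.788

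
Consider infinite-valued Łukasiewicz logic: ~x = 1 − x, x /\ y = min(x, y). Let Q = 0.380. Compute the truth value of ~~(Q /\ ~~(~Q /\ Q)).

0.380

~Q = 1 − 0.380 = 0.620
~Q /\ Q = min(0.620, 0.380) = 0.380
~(~Q /\ Q) = 1 − 0.380 = 0.620
~~(~Q /\ Q) = 1 − 0.620 = 0.380
Q /\ ~~(~Q /\ Q) = min(0.380, 0.380) = 0.380
~(Q /\ ~~(~Q /\ Q)) = 1 − 0.380 = 0.620
~~(Q /\ ~~(~Q /\ Q)) = 1 − 0.620 = 0.380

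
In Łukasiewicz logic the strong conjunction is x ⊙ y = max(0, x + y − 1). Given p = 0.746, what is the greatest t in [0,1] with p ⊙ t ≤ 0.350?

The residuum of the Łukasiewicz t-norm gives the supremum: min(1, 1 − 0.746 + 0.350).
1 − 0.746 + 0.350 = 0.604, so t = min(1, 0.604) = 0.604.
Check: 0.746 ⊙ 0.604 = max(0, 0.350) = 0.350 ≤ 0.350.

0.604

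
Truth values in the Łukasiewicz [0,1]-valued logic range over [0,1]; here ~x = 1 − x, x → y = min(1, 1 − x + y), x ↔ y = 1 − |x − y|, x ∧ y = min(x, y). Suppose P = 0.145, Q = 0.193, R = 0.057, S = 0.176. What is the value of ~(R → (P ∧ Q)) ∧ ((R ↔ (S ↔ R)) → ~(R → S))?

P ∧ Q = min(0.145, 0.193) = 0.145
R → (P ∧ Q) = min(1, 1 − 0.057 + 0.145) = min(1, 1.088) = 1.000
~(R → (P ∧ Q)) = 1 − 1.000 = 0.000
S ↔ R = 1 − |0.176 − 0.057| = 1 − 0.119 = 0.881
R ↔ (S ↔ R) = 1 − |0.057 − 0.881| = 1 − 0.824 = 0.176
R → S = min(1, 1 − 0.057 + 0.176) = min(1, 1.119) = 1.000
~(R → S) = 1 − 1.000 = 0.000
(R ↔ (S ↔ R)) → ~(R → S) = min(1, 1 − 0.176 + 0.000) = min(1, 0.824) = 0.824
~(R → (P ∧ Q)) ∧ ((R ↔ (S ↔ R)) → ~(R → S)) = min(0.000, 0.824) = 0.000

0.000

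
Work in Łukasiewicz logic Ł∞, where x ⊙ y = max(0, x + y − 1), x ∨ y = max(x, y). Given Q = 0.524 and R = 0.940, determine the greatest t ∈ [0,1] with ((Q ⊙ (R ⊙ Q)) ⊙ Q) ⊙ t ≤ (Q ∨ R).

1.000

R ⊙ Q = max(0, 0.940 + 0.524 − 1) = max(0, 0.464) = 0.464
Q ⊙ (R ⊙ Q) = max(0, 0.524 + 0.464 − 1) = max(0, -0.012) = 0.000
(Q ⊙ (R ⊙ Q)) ⊙ Q = max(0, 0.000 + 0.524 − 1) = max(0, -0.476) = 0.000
So the left factor is (Q ⊙ (R ⊙ Q)) ⊙ Q = 0.000.
Q ∨ R = max(0.524, 0.940) = 0.940
So the right-hand bound is Q ∨ R = 0.940.
The residuum of the Łukasiewicz t-norm gives the supremum: min(1, 1 − 0.000 + 0.940).
1 − 0.000 + 0.940 = 1.940, so t = min(1, 1.940) = 1.000.
Check: 0.000 ⊙ 1.000 = max(0, 0.000) = 0.000 ≤ 0.940.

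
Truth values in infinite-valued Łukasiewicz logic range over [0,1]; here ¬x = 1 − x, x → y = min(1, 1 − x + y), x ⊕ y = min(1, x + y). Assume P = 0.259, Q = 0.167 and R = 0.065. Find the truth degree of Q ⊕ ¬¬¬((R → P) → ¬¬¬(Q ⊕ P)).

0.593

R → P = min(1, 1 − 0.065 + 0.259) = min(1, 1.194) = 1.000
Q ⊕ P = min(1, 0.167 + 0.259) = min(1, 0.426) = 0.426
¬(Q ⊕ P) = 1 − 0.426 = 0.574
¬¬(Q ⊕ P) = 1 − 0.574 = 0.426
¬¬¬(Q ⊕ P) = 1 − 0.426 = 0.574
(R → P) → ¬¬¬(Q ⊕ P) = min(1, 1 − 1.000 + 0.574) = min(1, 0.574) = 0.574
¬((R → P) → ¬¬¬(Q ⊕ P)) = 1 − 0.574 = 0.426
¬¬((R → P) → ¬¬¬(Q ⊕ P)) = 1 − 0.426 = 0.574
¬¬¬((R → P) → ¬¬¬(Q ⊕ P)) = 1 − 0.574 = 0.426
Q ⊕ ¬¬¬((R → P) → ¬¬¬(Q ⊕ P)) = min(1, 0.167 + 0.426) = min(1, 0.593) = 0.593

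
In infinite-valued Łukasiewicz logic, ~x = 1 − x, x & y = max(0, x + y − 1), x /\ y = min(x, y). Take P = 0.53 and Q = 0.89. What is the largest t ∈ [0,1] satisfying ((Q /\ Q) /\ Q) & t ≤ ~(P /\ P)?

0.58

Q /\ Q = min(0.89, 0.89) = 0.89
(Q /\ Q) /\ Q = min(0.89, 0.89) = 0.89
So the left factor is (Q /\ Q) /\ Q = 0.89.
P /\ P = min(0.53, 0.53) = 0.53
~(P /\ P) = 1 − 0.53 = 0.47
So the right-hand bound is ~(P /\ P) = 0.47.
The residuum of the Łukasiewicz t-norm gives the supremum: min(1, 1 − 0.89 + 0.47).
1 − 0.89 + 0.47 = 0.58, so t = min(1, 0.58) = 0.58.
Check: 0.89 & 0.58 = max(0, 0.47) = 0.47 ≤ 0.47.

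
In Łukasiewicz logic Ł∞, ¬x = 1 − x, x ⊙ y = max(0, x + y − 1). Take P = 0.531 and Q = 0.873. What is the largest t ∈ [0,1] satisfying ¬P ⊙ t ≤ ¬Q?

¬P = 1 − 0.531 = 0.469
So the left factor is ¬P = 0.469.
¬Q = 1 − 0.873 = 0.127
So the right-hand bound is ¬Q = 0.127.
The residuum of the Łukasiewicz t-norm gives the supremum: min(1, 1 − 0.469 + 0.127).
1 − 0.469 + 0.127 = 0.658, so t = min(1, 0.658) = 0.658.
Check: 0.469 ⊙ 0.658 = max(0, 0.127) = 0.127 ≤ 0.127.

0.658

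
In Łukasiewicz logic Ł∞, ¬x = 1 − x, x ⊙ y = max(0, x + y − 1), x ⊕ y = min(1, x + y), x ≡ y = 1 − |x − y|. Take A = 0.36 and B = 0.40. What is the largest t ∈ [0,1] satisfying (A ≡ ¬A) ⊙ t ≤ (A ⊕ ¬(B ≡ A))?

0.68

¬A = 1 − 0.36 = 0.64
A ≡ ¬A = 1 − |0.36 − 0.64| = 1 − 0.28 = 0.72
So the left factor is A ≡ ¬A = 0.72.
B ≡ A = 1 − |0.40 − 0.36| = 1 − 0.04 = 0.96
¬(B ≡ A) = 1 − 0.96 = 0.04
A ⊕ ¬(B ≡ A) = min(1, 0.36 + 0.04) = min(1, 0.40) = 0.40
So the right-hand bound is A ⊕ ¬(B ≡ A) = 0.40.
The residuum of the Łukasiewicz t-norm gives the supremum: min(1, 1 − 0.72 + 0.40).
1 − 0.72 + 0.40 = 0.68, so t = min(1, 0.68) = 0.68.
Check: 0.72 ⊙ 0.68 = max(0, 0.40) = 0.40 ≤ 0.40.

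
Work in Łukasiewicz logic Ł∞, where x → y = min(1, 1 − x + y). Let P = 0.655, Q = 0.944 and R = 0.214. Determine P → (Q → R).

Q → R = min(1, 1 − 0.944 + 0.214) = min(1, 0.270) = 0.270
P → (Q → R) = min(1, 1 − 0.655 + 0.270) = min(1, 0.615) = 0.615

0.615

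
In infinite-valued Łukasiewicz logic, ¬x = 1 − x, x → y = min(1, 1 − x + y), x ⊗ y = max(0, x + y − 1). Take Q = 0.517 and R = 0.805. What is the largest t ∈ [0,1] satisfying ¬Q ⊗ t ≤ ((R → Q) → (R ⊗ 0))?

¬Q = 1 − 0.517 = 0.483
So the left factor is ¬Q = 0.483.
R → Q = min(1, 1 − 0.805 + 0.517) = min(1, 0.712) = 0.712
R ⊗ 0 = max(0, 0.805 + 0.000 − 1) = max(0, -0.195) = 0.000
(R → Q) → (R ⊗ 0) = min(1, 1 − 0.712 + 0.000) = min(1, 0.288) = 0.288
So the right-hand bound is (R → Q) → (R ⊗ 0) = 0.288.
The residuum of the Łukasiewicz t-norm gives the supremum: min(1, 1 − 0.483 + 0.288).
1 − 0.483 + 0.288 = 0.805, so t = min(1, 0.805) = 0.805.
Check: 0.483 ⊗ 0.805 = max(0, 0.288) = 0.288 ≤ 0.288.

0.805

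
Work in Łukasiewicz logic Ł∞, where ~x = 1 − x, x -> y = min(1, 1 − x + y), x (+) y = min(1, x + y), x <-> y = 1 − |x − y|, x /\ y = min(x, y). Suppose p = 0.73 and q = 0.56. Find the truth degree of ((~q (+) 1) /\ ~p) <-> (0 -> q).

0.27

~q = 1 − 0.56 = 0.44
~q (+) 1 = min(1, 0.44 + 1.00) = min(1, 1.44) = 1.00
~p = 1 − 0.73 = 0.27
(~q (+) 1) /\ ~p = min(1.00, 0.27) = 0.27
0 -> q = min(1, 1 − 0.00 + 0.56) = min(1, 1.56) = 1.00
((~q (+) 1) /\ ~p) <-> (0 -> q) = 1 − |0.27 − 1.00| = 1 − 0.73 = 0.27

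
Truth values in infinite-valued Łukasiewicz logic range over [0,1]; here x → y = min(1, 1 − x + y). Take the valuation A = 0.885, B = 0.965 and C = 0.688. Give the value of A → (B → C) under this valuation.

0.838

B → C = min(1, 1 − 0.965 + 0.688) = min(1, 0.723) = 0.723
A → (B → C) = min(1, 1 − 0.885 + 0.723) = min(1, 0.838) = 0.838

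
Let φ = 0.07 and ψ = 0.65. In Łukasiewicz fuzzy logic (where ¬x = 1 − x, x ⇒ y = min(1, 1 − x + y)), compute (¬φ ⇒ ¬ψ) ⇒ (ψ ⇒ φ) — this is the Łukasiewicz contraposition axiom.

¬φ = 1 − 0.07 = 0.93
¬ψ = 1 − 0.65 = 0.35
¬φ ⇒ ¬ψ = min(1, 1 − 0.93 + 0.35) = min(1, 0.42) = 0.42
ψ ⇒ φ = min(1, 1 − 0.65 + 0.07) = min(1, 0.42) = 0.42
(¬φ ⇒ ¬ψ) ⇒ (ψ ⇒ φ) = min(1, 1 − 0.42 + 0.42) = min(1, 1.00) = 1.00
(As expected: an axiom of Ł∞, always 1.)

1.00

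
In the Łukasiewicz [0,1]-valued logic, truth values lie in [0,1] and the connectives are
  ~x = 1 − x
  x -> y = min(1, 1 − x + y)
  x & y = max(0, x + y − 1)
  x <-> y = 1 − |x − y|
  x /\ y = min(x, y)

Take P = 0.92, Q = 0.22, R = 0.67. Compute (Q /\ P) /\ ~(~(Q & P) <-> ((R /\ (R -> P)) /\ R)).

Q /\ P = min(0.22, 0.92) = 0.22
Q & P = max(0, 0.22 + 0.92 − 1) = max(0, 0.14) = 0.14
~(Q & P) = 1 − 0.14 = 0.86
R -> P = min(1, 1 − 0.67 + 0.92) = min(1, 1.25) = 1.00
R /\ (R -> P) = min(0.67, 1.00) = 0.67
(R /\ (R -> P)) /\ R = min(0.67, 0.67) = 0.67
~(Q & P) <-> ((R /\ (R -> P)) /\ R) = 1 − |0.86 − 0.67| = 1 − 0.19 = 0.81
~(~(Q & P) <-> ((R /\ (R -> P)) /\ R)) = 1 − 0.81 = 0.19
(Q /\ P) /\ ~(~(Q & P) <-> ((R /\ (R -> P)) /\ R)) = min(0.22, 0.19) = 0.19

0.19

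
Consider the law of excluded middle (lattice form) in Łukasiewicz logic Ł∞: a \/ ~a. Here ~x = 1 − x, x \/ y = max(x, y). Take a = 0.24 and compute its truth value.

0.76

~a = 1 − 0.24 = 0.76
a \/ ~a = max(0.24, 0.76) = 0.76
(The value 0.76 < 1 shows this instance is not satisfied; not a Ł∞-tautology — its value is max(a, 1−a).)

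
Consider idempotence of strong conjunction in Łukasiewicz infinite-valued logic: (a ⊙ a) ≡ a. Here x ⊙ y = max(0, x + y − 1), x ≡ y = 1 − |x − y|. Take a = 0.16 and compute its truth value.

a ⊙ a = max(0, 0.16 + 0.16 − 1) = max(0, -0.68) = 0.00
(a ⊙ a) ≡ a = 1 − |0.00 − 0.16| = 1 − 0.16 = 0.84
(The value 0.84 < 1 shows this instance is not satisfied; fails in Ł∞ since a ⊗ a = max(0, 2a−1) ≠ a in general.)

0.84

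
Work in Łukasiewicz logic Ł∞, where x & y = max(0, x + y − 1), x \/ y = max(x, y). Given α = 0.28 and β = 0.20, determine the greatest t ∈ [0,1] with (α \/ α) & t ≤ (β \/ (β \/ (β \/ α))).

1.00

α \/ α = max(0.28, 0.28) = 0.28
So the left factor is α \/ α = 0.28.
β \/ α = max(0.20, 0.28) = 0.28
β \/ (β \/ α) = max(0.20, 0.28) = 0.28
β \/ (β \/ (β \/ α)) = max(0.20, 0.28) = 0.28
So the right-hand bound is β \/ (β \/ (β \/ α)) = 0.28.
The residuum of the Łukasiewicz t-norm gives the supremum: min(1, 1 − 0.28 + 0.28).
1 − 0.28 + 0.28 = 1.00, so t = min(1, 1.00) = 1.00.
Check: 0.28 & 1.00 = max(0, 0.28) = 0.28 ≤ 0.28.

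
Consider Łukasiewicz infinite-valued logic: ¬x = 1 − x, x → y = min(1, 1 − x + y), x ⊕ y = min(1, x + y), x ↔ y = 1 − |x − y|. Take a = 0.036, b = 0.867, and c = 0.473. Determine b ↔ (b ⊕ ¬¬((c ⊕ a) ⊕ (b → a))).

0.867

c ⊕ a = min(1, 0.473 + 0.036) = min(1, 0.509) = 0.509
b → a = min(1, 1 − 0.867 + 0.036) = min(1, 0.169) = 0.169
(c ⊕ a) ⊕ (b → a) = min(1, 0.509 + 0.169) = min(1, 0.678) = 0.678
¬((c ⊕ a) ⊕ (b → a)) = 1 − 0.678 = 0.322
¬¬((c ⊕ a) ⊕ (b → a)) = 1 − 0.322 = 0.678
b ⊕ ¬¬((c ⊕ a) ⊕ (b → a)) = min(1, 0.867 + 0.678) = min(1, 1.545) = 1.000
b ↔ (b ⊕ ¬¬((c ⊕ a) ⊕ (b → a))) = 1 − |0.867 − 1.000| = 1 − 0.133 = 0.867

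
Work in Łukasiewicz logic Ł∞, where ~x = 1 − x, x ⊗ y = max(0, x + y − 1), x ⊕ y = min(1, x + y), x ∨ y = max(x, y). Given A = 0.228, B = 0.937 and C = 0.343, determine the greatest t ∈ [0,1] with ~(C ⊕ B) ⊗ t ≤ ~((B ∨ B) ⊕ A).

1.000

C ⊕ B = min(1, 0.343 + 0.937) = min(1, 1.280) = 1.000
~(C ⊕ B) = 1 − 1.000 = 0.000
So the left factor is ~(C ⊕ B) = 0.000.
B ∨ B = max(0.937, 0.937) = 0.937
(B ∨ B) ⊕ A = min(1, 0.937 + 0.228) = min(1, 1.165) = 1.000
~((B ∨ B) ⊕ A) = 1 − 1.000 = 0.000
So the right-hand bound is ~((B ∨ B) ⊕ A) = 0.000.
The residuum of the Łukasiewicz t-norm gives the supremum: min(1, 1 − 0.000 + 0.000).
1 − 0.000 + 0.000 = 1.000, so t = min(1, 1.000) = 1.000.
Check: 0.000 ⊗ 1.000 = max(0, 0.000) = 0.000 ≤ 0.000.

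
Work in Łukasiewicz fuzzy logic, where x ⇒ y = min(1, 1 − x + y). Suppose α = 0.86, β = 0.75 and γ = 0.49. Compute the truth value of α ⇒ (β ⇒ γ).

0.88

β ⇒ γ = min(1, 1 − 0.75 + 0.49) = min(1, 0.74) = 0.74
α ⇒ (β ⇒ γ) = min(1, 1 − 0.86 + 0.74) = min(1, 0.88) = 0.88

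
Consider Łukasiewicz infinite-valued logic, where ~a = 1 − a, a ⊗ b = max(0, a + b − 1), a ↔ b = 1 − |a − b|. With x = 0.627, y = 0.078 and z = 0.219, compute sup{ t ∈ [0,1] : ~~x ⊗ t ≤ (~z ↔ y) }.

0.670

~x = 1 − 0.627 = 0.373
~~x = 1 − 0.373 = 0.627
So the left factor is ~~x = 0.627.
~z = 1 − 0.219 = 0.781
~z ↔ y = 1 − |0.781 − 0.078| = 1 − 0.703 = 0.297
So the right-hand bound is ~z ↔ y = 0.297.
The residuum of the Łukasiewicz t-norm gives the supremum: min(1, 1 − 0.627 + 0.297).
1 − 0.627 + 0.297 = 0.670, so t = min(1, 0.670) = 0.670.
Check: 0.627 ⊗ 0.670 = max(0, 0.297) = 0.297 ≤ 0.297.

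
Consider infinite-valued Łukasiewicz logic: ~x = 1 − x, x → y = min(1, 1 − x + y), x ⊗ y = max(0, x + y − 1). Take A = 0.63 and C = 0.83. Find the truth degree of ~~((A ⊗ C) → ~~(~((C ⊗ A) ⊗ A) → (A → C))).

A ⊗ C = max(0, 0.63 + 0.83 − 1) = max(0, 0.46) = 0.46
C ⊗ A = max(0, 0.83 + 0.63 − 1) = max(0, 0.46) = 0.46
(C ⊗ A) ⊗ A = max(0, 0.46 + 0.63 − 1) = max(0, 0.09) = 0.09
~((C ⊗ A) ⊗ A) = 1 − 0.09 = 0.91
A → C = min(1, 1 − 0.63 + 0.83) = min(1, 1.20) = 1.00
~((C ⊗ A) ⊗ A) → (A → C) = min(1, 1 − 0.91 + 1.00) = min(1, 1.09) = 1.00
~(~((C ⊗ A) ⊗ A) → (A → C)) = 1 − 1.00 = 0.00
~~(~((C ⊗ A) ⊗ A) → (A → C)) = 1 − 0.00 = 1.00
(A ⊗ C) → ~~(~((C ⊗ A) ⊗ A) → (A → C)) = min(1, 1 − 0.46 + 1.00) = min(1, 1.54) = 1.00
~((A ⊗ C) → ~~(~((C ⊗ A) ⊗ A) → (A → C))) = 1 − 1.00 = 0.00
~~((A ⊗ C) → ~~(~((C ⊗ A) ⊗ A) → (A → C))) = 1 − 0.00 = 1.00

1.00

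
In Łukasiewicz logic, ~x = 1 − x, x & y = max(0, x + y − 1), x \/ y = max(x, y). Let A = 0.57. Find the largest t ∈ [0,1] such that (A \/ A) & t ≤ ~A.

A \/ A = max(0.57, 0.57) = 0.57
So the left factor is A \/ A = 0.57.
~A = 1 − 0.57 = 0.43
So the right-hand bound is ~A = 0.43.
The residuum of the Łukasiewicz t-norm gives the supremum: min(1, 1 − 0.57 + 0.43).
1 − 0.57 + 0.43 = 0.86, so t = min(1, 0.86) = 0.86.
Check: 0.57 & 0.86 = max(0, 0.43) = 0.43 ≤ 0.43.

0.86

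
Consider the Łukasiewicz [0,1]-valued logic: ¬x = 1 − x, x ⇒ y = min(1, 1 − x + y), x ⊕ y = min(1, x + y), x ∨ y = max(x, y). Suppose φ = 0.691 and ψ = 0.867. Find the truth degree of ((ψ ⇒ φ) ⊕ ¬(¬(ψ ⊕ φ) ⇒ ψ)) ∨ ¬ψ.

ψ ⇒ φ = min(1, 1 − 0.867 + 0.691) = min(1, 0.824) = 0.824
ψ ⊕ φ = min(1, 0.867 + 0.691) = min(1, 1.558) = 1.000
¬(ψ ⊕ φ) = 1 − 1.000 = 0.000
¬(ψ ⊕ φ) ⇒ ψ = min(1, 1 − 0.000 + 0.867) = min(1, 1.867) = 1.000
¬(¬(ψ ⊕ φ) ⇒ ψ) = 1 − 1.000 = 0.000
(ψ ⇒ φ) ⊕ ¬(¬(ψ ⊕ φ) ⇒ ψ) = min(1, 0.824 + 0.000) = min(1, 0.824) = 0.824
¬ψ = 1 − 0.867 = 0.133
((ψ ⇒ φ) ⊕ ¬(¬(ψ ⊕ φ) ⇒ ψ)) ∨ ¬ψ = max(0.824, 0.133) = 0.824

0.824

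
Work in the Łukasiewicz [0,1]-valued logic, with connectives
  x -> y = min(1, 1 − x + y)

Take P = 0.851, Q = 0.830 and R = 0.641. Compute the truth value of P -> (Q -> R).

Q -> R = min(1, 1 − 0.830 + 0.641) = min(1, 0.811) = 0.811
P -> (Q -> R) = min(1, 1 − 0.851 + 0.811) = min(1, 0.960) = 0.960

0.960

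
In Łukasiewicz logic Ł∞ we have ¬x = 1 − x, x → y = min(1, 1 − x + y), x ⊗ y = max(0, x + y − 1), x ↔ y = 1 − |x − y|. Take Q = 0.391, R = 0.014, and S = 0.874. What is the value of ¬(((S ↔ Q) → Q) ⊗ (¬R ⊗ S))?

S ↔ Q = 1 − |0.874 − 0.391| = 1 − 0.483 = 0.517
(S ↔ Q) → Q = min(1, 1 − 0.517 + 0.391) = min(1, 0.874) = 0.874
¬R = 1 − 0.014 = 0.986
¬R ⊗ S = max(0, 0.986 + 0.874 − 1) = max(0, 0.860) = 0.860
((S ↔ Q) → Q) ⊗ (¬R ⊗ S) = max(0, 0.874 + 0.860 − 1) = max(0, 0.734) = 0.734
¬(((S ↔ Q) → Q) ⊗ (¬R ⊗ S)) = 1 − 0.734 = 0.266

0.266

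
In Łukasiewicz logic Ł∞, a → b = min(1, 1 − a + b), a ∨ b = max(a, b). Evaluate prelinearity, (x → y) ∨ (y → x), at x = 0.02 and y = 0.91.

x → y = min(1, 1 − 0.02 + 0.91) = min(1, 1.89) = 1.00
y → x = min(1, 1 − 0.91 + 0.02) = min(1, 0.11) = 0.11
(x → y) ∨ (y → x) = max(1.00, 0.11) = 1.00
(As expected: a Ł∞-tautology — holds in every MV-chain.)

1.00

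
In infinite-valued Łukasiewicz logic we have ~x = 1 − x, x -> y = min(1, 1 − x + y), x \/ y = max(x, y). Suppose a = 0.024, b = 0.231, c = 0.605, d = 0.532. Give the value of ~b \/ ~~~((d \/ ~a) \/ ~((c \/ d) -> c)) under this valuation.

~b = 1 − 0.231 = 0.769
~a = 1 − 0.024 = 0.976
d \/ ~a = max(0.532, 0.976) = 0.976
c \/ d = max(0.605, 0.532) = 0.605
(c \/ d) -> c = min(1, 1 − 0.605 + 0.605) = min(1, 1.000) = 1.000
~((c \/ d) -> c) = 1 − 1.000 = 0.000
(d \/ ~a) \/ ~((c \/ d) -> c) = max(0.976, 0.000) = 0.976
~((d \/ ~a) \/ ~((c \/ d) -> c)) = 1 − 0.976 = 0.024
~~((d \/ ~a) \/ ~((c \/ d) -> c)) = 1 − 0.024 = 0.976
~~~((d \/ ~a) \/ ~((c \/ d) -> c)) = 1 − 0.976 = 0.024
~b \/ ~~~((d \/ ~a) \/ ~((c \/ d) -> c)) = max(0.769, 0.024) = 0.769

0.769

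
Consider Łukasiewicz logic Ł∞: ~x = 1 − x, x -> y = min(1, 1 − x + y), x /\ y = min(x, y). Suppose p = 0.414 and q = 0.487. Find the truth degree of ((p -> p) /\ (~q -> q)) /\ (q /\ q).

p -> p = min(1, 1 − 0.414 + 0.414) = min(1, 1.000) = 1.000
~q = 1 − 0.487 = 0.513
~q -> q = min(1, 1 − 0.513 + 0.487) = min(1, 0.974) = 0.974
(p -> p) /\ (~q -> q) = min(1.000, 0.974) = 0.974
q /\ q = min(0.487, 0.487) = 0.487
((p -> p) /\ (~q -> q)) /\ (q /\ q) = min(0.974, 0.487) = 0.487

0.487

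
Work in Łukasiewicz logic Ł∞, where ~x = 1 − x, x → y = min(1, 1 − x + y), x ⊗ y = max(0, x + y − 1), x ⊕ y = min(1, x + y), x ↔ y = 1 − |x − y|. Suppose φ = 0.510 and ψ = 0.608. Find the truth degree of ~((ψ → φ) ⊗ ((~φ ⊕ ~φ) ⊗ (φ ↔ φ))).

ψ → φ = min(1, 1 − 0.608 + 0.510) = min(1, 0.902) = 0.902
~φ = 1 − 0.510 = 0.490
~φ ⊕ ~φ = min(1, 0.490 + 0.490) = min(1, 0.980) = 0.980
φ ↔ φ = 1 − |0.510 − 0.510| = 1 − 0.000 = 1.000
(~φ ⊕ ~φ) ⊗ (φ ↔ φ) = max(0, 0.980 + 1.000 − 1) = max(0, 0.980) = 0.980
(ψ → φ) ⊗ ((~φ ⊕ ~φ) ⊗ (φ ↔ φ)) = max(0, 0.902 + 0.980 − 1) = max(0, 0.882) = 0.882
~((ψ → φ) ⊗ ((~φ ⊕ ~φ) ⊗ (φ ↔ φ))) = 1 − 0.882 = 0.118

0.118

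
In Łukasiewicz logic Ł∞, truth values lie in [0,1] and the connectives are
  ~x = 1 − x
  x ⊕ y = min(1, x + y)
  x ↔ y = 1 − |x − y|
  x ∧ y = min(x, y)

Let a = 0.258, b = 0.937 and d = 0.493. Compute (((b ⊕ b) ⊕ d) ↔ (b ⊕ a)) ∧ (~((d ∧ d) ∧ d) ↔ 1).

b ⊕ b = min(1, 0.937 + 0.937) = min(1, 1.874) = 1.000
(b ⊕ b) ⊕ d = min(1, 1.000 + 0.493) = min(1, 1.493) = 1.000
b ⊕ a = min(1, 0.937 + 0.258) = min(1, 1.195) = 1.000
((b ⊕ b) ⊕ d) ↔ (b ⊕ a) = 1 − |1.000 − 1.000| = 1 − 0.000 = 1.000
d ∧ d = min(0.493, 0.493) = 0.493
(d ∧ d) ∧ d = min(0.493, 0.493) = 0.493
~((d ∧ d) ∧ d) = 1 − 0.493 = 0.507
~((d ∧ d) ∧ d) ↔ 1 = 1 − |0.507 − 1.000| = 1 − 0.493 = 0.507
(((b ⊕ b) ⊕ d) ↔ (b ⊕ a)) ∧ (~((d ∧ d) ∧ d) ↔ 1) = min(1.000, 0.507) = 0.507

0.507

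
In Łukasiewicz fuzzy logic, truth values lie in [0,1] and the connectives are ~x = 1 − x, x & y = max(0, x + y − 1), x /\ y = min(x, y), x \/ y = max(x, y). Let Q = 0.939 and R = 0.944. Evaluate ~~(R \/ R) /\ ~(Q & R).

0.117

R \/ R = max(0.944, 0.944) = 0.944
~(R \/ R) = 1 − 0.944 = 0.056
~~(R \/ R) = 1 − 0.056 = 0.944
Q & R = max(0, 0.939 + 0.944 − 1) = max(0, 0.883) = 0.883
~(Q & R) = 1 − 0.883 = 0.117
~~(R \/ R) /\ ~(Q & R) = min(0.944, 0.117) = 0.117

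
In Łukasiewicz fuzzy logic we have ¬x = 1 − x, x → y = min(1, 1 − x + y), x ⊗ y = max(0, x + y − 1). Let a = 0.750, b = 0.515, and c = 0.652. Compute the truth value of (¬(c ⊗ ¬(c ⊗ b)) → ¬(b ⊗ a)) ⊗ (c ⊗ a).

c ⊗ b = max(0, 0.652 + 0.515 − 1) = max(0, 0.167) = 0.167
¬(c ⊗ b) = 1 − 0.167 = 0.833
c ⊗ ¬(c ⊗ b) = max(0, 0.652 + 0.833 − 1) = max(0, 0.485) = 0.485
¬(c ⊗ ¬(c ⊗ b)) = 1 − 0.485 = 0.515
b ⊗ a = max(0, 0.515 + 0.750 − 1) = max(0, 0.265) = 0.265
¬(b ⊗ a) = 1 − 0.265 = 0.735
¬(c ⊗ ¬(c ⊗ b)) → ¬(b ⊗ a) = min(1, 1 − 0.515 + 0.735) = min(1, 1.220) = 1.000
c ⊗ a = max(0, 0.652 + 0.750 − 1) = max(0, 0.402) = 0.402
(¬(c ⊗ ¬(c ⊗ b)) → ¬(b ⊗ a)) ⊗ (c ⊗ a) = max(0, 1.000 + 0.402 − 1) = max(0, 0.402) = 0.402

0.402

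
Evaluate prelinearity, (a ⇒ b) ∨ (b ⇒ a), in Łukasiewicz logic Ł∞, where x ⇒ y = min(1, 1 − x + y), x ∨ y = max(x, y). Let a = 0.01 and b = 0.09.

1.00

a ⇒ b = min(1, 1 − 0.01 + 0.09) = min(1, 1.08) = 1.00
b ⇒ a = min(1, 1 − 0.09 + 0.01) = min(1, 0.92) = 0.92
(a ⇒ b) ∨ (b ⇒ a) = max(1.00, 0.92) = 1.00
(As expected: a Ł∞-tautology — holds in every MV-chain.)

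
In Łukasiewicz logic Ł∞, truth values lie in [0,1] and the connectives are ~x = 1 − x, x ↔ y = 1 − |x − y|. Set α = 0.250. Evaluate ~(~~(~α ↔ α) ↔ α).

0.250

~α = 1 − 0.250 = 0.750
~α ↔ α = 1 − |0.750 − 0.250| = 1 − 0.500 = 0.500
~(~α ↔ α) = 1 − 0.500 = 0.500
~~(~α ↔ α) = 1 − 0.500 = 0.500
~~(~α ↔ α) ↔ α = 1 − |0.500 − 0.250| = 1 − 0.250 = 0.750
~(~~(~α ↔ α) ↔ α) = 1 − 0.750 = 0.250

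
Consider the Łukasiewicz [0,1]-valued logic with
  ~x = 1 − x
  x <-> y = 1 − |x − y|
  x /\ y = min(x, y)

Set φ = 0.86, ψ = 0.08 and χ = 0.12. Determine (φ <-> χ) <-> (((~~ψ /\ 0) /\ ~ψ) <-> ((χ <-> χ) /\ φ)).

0.88

φ <-> χ = 1 − |0.86 − 0.12| = 1 − 0.74 = 0.26
~ψ = 1 − 0.08 = 0.92
~~ψ = 1 − 0.92 = 0.08
~~ψ /\ 0 = min(0.08, 0.00) = 0.00
(~~ψ /\ 0) /\ ~ψ = min(0.00, 0.92) = 0.00
χ <-> χ = 1 − |0.12 − 0.12| = 1 − 0.00 = 1.00
(χ <-> χ) /\ φ = min(1.00, 0.86) = 0.86
((~~ψ /\ 0) /\ ~ψ) <-> ((χ <-> χ) /\ φ) = 1 − |0.00 − 0.86| = 1 − 0.86 = 0.14
(φ <-> χ) <-> (((~~ψ /\ 0) /\ ~ψ) <-> ((χ <-> χ) /\ φ)) = 1 − |0.26 − 0.14| = 1 − 0.12 = 0.88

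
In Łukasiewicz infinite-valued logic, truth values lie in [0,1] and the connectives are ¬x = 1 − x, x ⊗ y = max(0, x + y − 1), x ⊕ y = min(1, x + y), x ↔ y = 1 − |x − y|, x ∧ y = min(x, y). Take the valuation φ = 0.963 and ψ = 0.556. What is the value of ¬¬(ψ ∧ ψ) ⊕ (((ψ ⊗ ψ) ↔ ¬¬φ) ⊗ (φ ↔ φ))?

0.705

ψ ∧ ψ = min(0.556, 0.556) = 0.556
¬(ψ ∧ ψ) = 1 − 0.556 = 0.444
¬¬(ψ ∧ ψ) = 1 − 0.444 = 0.556
ψ ⊗ ψ = max(0, 0.556 + 0.556 − 1) = max(0, 0.112) = 0.112
¬φ = 1 − 0.963 = 0.037
¬¬φ = 1 − 0.037 = 0.963
(ψ ⊗ ψ) ↔ ¬¬φ = 1 − |0.112 − 0.963| = 1 − 0.851 = 0.149
φ ↔ φ = 1 − |0.963 − 0.963| = 1 − 0.000 = 1.000
((ψ ⊗ ψ) ↔ ¬¬φ) ⊗ (φ ↔ φ) = max(0, 0.149 + 1.000 − 1) = max(0, 0.149) = 0.149
¬¬(ψ ∧ ψ) ⊕ (((ψ ⊗ ψ) ↔ ¬¬φ) ⊗ (φ ↔ φ)) = min(1, 0.556 + 0.149) = min(1, 0.705) = 0.705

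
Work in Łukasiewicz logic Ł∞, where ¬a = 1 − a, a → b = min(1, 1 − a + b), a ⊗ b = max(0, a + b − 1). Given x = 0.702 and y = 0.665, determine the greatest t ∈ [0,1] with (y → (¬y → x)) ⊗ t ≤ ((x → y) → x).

¬y = 1 − 0.665 = 0.335
¬y → x = min(1, 1 − 0.335 + 0.702) = min(1, 1.367) = 1.000
y → (¬y → x) = min(1, 1 − 0.665 + 1.000) = min(1, 1.335) = 1.000
So the left factor is y → (¬y → x) = 1.000.
x → y = min(1, 1 − 0.702 + 0.665) = min(1, 0.963) = 0.963
(x → y) → x = min(1, 1 − 0.963 + 0.702) = min(1, 0.739) = 0.739
So the right-hand bound is (x → y) → x = 0.739.
The residuum of the Łukasiewicz t-norm gives the supremum: min(1, 1 − 1.000 + 0.739).
1 − 1.000 + 0.739 = 0.739, so t = min(1, 0.739) = 0.739.
Check: 1.000 ⊗ 0.739 = max(0, 0.739) = 0.739 ≤ 0.739.

0.739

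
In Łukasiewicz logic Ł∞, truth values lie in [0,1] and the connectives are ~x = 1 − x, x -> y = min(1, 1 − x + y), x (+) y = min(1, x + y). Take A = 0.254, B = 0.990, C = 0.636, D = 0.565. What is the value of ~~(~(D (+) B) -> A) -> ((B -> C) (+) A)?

0.900

D (+) B = min(1, 0.565 + 0.990) = min(1, 1.555) = 1.000
~(D (+) B) = 1 − 1.000 = 0.000
~(D (+) B) -> A = min(1, 1 − 0.000 + 0.254) = min(1, 1.254) = 1.000
~(~(D (+) B) -> A) = 1 − 1.000 = 0.000
~~(~(D (+) B) -> A) = 1 − 0.000 = 1.000
B -> C = min(1, 1 − 0.990 + 0.636) = min(1, 0.646) = 0.646
(B -> C) (+) A = min(1, 0.646 + 0.254) = min(1, 0.900) = 0.900
~~(~(D (+) B) -> A) -> ((B -> C) (+) A) = min(1, 1 − 1.000 + 0.900) = min(1, 0.900) = 0.900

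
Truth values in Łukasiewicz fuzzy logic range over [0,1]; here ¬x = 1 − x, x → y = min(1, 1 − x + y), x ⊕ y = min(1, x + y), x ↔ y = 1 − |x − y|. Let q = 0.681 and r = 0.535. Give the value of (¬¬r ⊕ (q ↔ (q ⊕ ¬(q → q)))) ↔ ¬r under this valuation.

0.465

¬r = 1 − 0.535 = 0.465
¬¬r = 1 − 0.465 = 0.535
q → q = min(1, 1 − 0.681 + 0.681) = min(1, 1.000) = 1.000
¬(q → q) = 1 − 1.000 = 0.000
q ⊕ ¬(q → q) = min(1, 0.681 + 0.000) = min(1, 0.681) = 0.681
q ↔ (q ⊕ ¬(q → q)) = 1 − |0.681 − 0.681| = 1 − 0.000 = 1.000
¬¬r ⊕ (q ↔ (q ⊕ ¬(q → q))) = min(1, 0.535 + 1.000) = min(1, 1.535) = 1.000
(¬¬r ⊕ (q ↔ (q ⊕ ¬(q → q)))) ↔ ¬r = 1 − |1.000 − 0.465| = 1 − 0.535 = 0.465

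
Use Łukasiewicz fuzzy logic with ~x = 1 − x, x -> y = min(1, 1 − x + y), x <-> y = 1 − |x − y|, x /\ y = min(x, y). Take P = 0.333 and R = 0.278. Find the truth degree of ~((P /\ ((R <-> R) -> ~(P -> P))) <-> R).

0.278

R <-> R = 1 − |0.278 − 0.278| = 1 − 0.000 = 1.000
P -> P = min(1, 1 − 0.333 + 0.333) = min(1, 1.000) = 1.000
~(P -> P) = 1 − 1.000 = 0.000
(R <-> R) -> ~(P -> P) = min(1, 1 − 1.000 + 0.000) = min(1, 0.000) = 0.000
P /\ ((R <-> R) -> ~(P -> P)) = min(0.333, 0.000) = 0.000
(P /\ ((R <-> R) -> ~(P -> P))) <-> R = 1 − |0.000 − 0.278| = 1 − 0.278 = 0.722
~((P /\ ((R <-> R) -> ~(P -> P))) <-> R) = 1 − 0.722 = 0.278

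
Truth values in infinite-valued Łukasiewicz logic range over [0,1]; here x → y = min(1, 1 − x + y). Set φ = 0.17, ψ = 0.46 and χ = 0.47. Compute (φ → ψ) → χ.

φ → ψ = min(1, 1 − 0.17 + 0.46) = min(1, 1.29) = 1.00
(φ → ψ) → χ = min(1, 1 − 1.00 + 0.47) = min(1, 0.47) = 0.47

0.47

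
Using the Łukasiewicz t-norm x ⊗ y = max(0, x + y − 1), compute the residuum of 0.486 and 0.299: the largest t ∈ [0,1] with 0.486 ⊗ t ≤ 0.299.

0.813

The residuum of the Łukasiewicz t-norm gives the supremum: min(1, 1 − 0.486 + 0.299).
1 − 0.486 + 0.299 = 0.813, so t = min(1, 0.813) = 0.813.
Check: 0.486 ⊗ 0.813 = max(0, 0.299) = 0.299 ≤ 0.299.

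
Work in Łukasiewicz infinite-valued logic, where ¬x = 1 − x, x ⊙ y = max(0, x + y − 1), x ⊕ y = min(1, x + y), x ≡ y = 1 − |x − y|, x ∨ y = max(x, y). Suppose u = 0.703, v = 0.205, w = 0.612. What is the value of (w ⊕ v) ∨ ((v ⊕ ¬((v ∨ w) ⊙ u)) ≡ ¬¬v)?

w ⊕ v = min(1, 0.612 + 0.205) = min(1, 0.817) = 0.817
v ∨ w = max(0.205, 0.612) = 0.612
(v ∨ w) ⊙ u = max(0, 0.612 + 0.703 − 1) = max(0, 0.315) = 0.315
¬((v ∨ w) ⊙ u) = 1 − 0.315 = 0.685
v ⊕ ¬((v ∨ w) ⊙ u) = min(1, 0.205 + 0.685) = min(1, 0.890) = 0.890
¬v = 1 − 0.205 = 0.795
¬¬v = 1 − 0.795 = 0.205
(v ⊕ ¬((v ∨ w) ⊙ u)) ≡ ¬¬v = 1 − |0.890 − 0.205| = 1 − 0.685 = 0.315
(w ⊕ v) ∨ ((v ⊕ ¬((v ∨ w) ⊙ u)) ≡ ¬¬v) = max(0.817, 0.315) = 0.817

0.817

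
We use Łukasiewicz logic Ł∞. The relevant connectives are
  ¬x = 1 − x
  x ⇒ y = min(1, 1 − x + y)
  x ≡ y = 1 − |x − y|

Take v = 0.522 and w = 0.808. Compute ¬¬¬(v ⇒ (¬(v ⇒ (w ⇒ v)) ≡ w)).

w ⇒ v = min(1, 1 − 0.808 + 0.522) = min(1, 0.714) = 0.714
v ⇒ (w ⇒ v) = min(1, 1 − 0.522 + 0.714) = min(1, 1.192) = 1.000
¬(v ⇒ (w ⇒ v)) = 1 − 1.000 = 0.000
¬(v ⇒ (w ⇒ v)) ≡ w = 1 − |0.000 − 0.808| = 1 − 0.808 = 0.192
v ⇒ (¬(v ⇒ (w ⇒ v)) ≡ w) = min(1, 1 − 0.522 + 0.192) = min(1, 0.670) = 0.670
¬(v ⇒ (¬(v ⇒ (w ⇒ v)) ≡ w)) = 1 − 0.670 = 0.330
¬¬(v ⇒ (¬(v ⇒ (w ⇒ v)) ≡ w)) = 1 − 0.330 = 0.670
¬¬¬(v ⇒ (¬(v ⇒ (w ⇒ v)) ≡ w)) = 1 − 0.670 = 0.330

0.330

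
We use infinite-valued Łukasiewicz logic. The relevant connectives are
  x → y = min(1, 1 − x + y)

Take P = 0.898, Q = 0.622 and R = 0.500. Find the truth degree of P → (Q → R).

0.980

Q → R = min(1, 1 − 0.622 + 0.500) = min(1, 0.878) = 0.878
P → (Q → R) = min(1, 1 − 0.898 + 0.878) = min(1, 0.980) = 0.980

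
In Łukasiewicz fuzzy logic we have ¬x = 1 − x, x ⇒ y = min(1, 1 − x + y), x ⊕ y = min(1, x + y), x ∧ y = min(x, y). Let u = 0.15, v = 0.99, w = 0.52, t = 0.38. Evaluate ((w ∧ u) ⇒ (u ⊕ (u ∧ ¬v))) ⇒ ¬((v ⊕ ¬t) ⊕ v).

0.00

w ∧ u = min(0.52, 0.15) = 0.15
¬v = 1 − 0.99 = 0.01
u ∧ ¬v = min(0.15, 0.01) = 0.01
u ⊕ (u ∧ ¬v) = min(1, 0.15 + 0.01) = min(1, 0.16) = 0.16
(w ∧ u) ⇒ (u ⊕ (u ∧ ¬v)) = min(1, 1 − 0.15 + 0.16) = min(1, 1.01) = 1.00
¬t = 1 − 0.38 = 0.62
v ⊕ ¬t = min(1, 0.99 + 0.62) = min(1, 1.61) = 1.00
(v ⊕ ¬t) ⊕ v = min(1, 1.00 + 0.99) = min(1, 1.99) = 1.00
¬((v ⊕ ¬t) ⊕ v) = 1 − 1.00 = 0.00
((w ∧ u) ⇒ (u ⊕ (u ∧ ¬v))) ⇒ ¬((v ⊕ ¬t) ⊕ v) = min(1, 1 − 1.00 + 0.00) = min(1, 0.00) = 0.00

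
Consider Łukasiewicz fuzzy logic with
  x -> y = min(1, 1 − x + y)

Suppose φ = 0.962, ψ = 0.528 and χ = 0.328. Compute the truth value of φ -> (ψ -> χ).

0.838

ψ -> χ = min(1, 1 − 0.528 + 0.328) = min(1, 0.800) = 0.800
φ -> (ψ -> χ) = min(1, 1 − 0.962 + 0.800) = min(1, 0.838) = 0.838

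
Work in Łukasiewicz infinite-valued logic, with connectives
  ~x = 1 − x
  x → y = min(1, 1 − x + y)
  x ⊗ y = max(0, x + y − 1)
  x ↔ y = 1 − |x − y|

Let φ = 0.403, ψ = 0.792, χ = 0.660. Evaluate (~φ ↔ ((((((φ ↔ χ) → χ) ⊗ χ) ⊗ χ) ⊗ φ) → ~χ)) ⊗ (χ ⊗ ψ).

0.049

~φ = 1 − 0.403 = 0.597
φ ↔ χ = 1 − |0.403 − 0.660| = 1 − 0.257 = 0.743
(φ ↔ χ) → χ = min(1, 1 − 0.743 + 0.660) = min(1, 0.917) = 0.917
((φ ↔ χ) → χ) ⊗ χ = max(0, 0.917 + 0.660 − 1) = max(0, 0.577) = 0.577
(((φ ↔ χ) → χ) ⊗ χ) ⊗ χ = max(0, 0.577 + 0.660 − 1) = max(0, 0.237) = 0.237
((((φ ↔ χ) → χ) ⊗ χ) ⊗ χ) ⊗ φ = max(0, 0.237 + 0.403 − 1) = max(0, -0.360) = 0.000
~χ = 1 − 0.660 = 0.340
(((((φ ↔ χ) → χ) ⊗ χ) ⊗ χ) ⊗ φ) → ~χ = min(1, 1 − 0.000 + 0.340) = min(1, 1.340) = 1.000
~φ ↔ ((((((φ ↔ χ) → χ) ⊗ χ) ⊗ χ) ⊗ φ) → ~χ) = 1 − |0.597 − 1.000| = 1 − 0.403 = 0.597
χ ⊗ ψ = max(0, 0.660 + 0.792 − 1) = max(0, 0.452) = 0.452
(~φ ↔ ((((((φ ↔ χ) → χ) ⊗ χ) ⊗ χ) ⊗ φ) → ~χ)) ⊗ (χ ⊗ ψ) = max(0, 0.597 + 0.452 − 1) = max(0, 0.049) = 0.049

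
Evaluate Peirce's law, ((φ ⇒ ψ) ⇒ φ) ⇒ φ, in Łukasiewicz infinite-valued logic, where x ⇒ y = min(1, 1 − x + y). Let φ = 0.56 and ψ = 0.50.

φ ⇒ ψ = min(1, 1 − 0.56 + 0.50) = min(1, 0.94) = 0.94
(φ ⇒ ψ) ⇒ φ = min(1, 1 − 0.94 + 0.56) = min(1, 0.62) = 0.62
((φ ⇒ ψ) ⇒ φ) ⇒ φ = min(1, 1 − 0.62 + 0.56) = min(1, 0.94) = 0.94
(The value 0.94 < 1 shows this instance is not satisfied; not a Ł∞-tautology in general.)

0.94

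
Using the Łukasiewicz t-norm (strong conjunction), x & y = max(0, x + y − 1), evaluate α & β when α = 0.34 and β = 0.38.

0.00

α & β = max(0, 0.34 + 0.38 − 1) = max(0, -0.28) = 0.00
For comparison, the Gödel (minimum) t-norm min(x, y) would give 0.34.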